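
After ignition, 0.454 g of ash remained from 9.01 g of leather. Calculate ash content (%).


5.04%

Ash% = 0.454 / 9.01 x 100
Ash% = 5.04%


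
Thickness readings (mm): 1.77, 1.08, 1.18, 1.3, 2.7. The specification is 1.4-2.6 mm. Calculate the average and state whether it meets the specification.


Average = 1.61 mm
Within specification: Yes

Sum = 8.03
Average = 8.03 / 5 = 1.61 mm
Specification range: 1.4 to 2.6 mm
Within spec: Yes


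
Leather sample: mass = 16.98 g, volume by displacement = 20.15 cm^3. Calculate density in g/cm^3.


Density = mass / volume
Density = 16.98 / 20.15 = 0.843 g/cm^3


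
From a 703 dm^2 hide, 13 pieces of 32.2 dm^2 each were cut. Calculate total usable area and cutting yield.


Total usable = 13 x 32.2 = 418.6 dm^2
Yield = 418.6 / 703 x 100 = 59.5%


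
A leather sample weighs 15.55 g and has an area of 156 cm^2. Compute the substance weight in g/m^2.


Substance weight = mass / area x 10000
SW = 15.55 / 156 x 10000
SW = 996.8 g/m^2


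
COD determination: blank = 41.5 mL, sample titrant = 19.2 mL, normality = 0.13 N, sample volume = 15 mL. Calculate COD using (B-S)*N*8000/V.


1546.1 mg/L

COD = (41.5 - 19.2) x 0.13 x 8000 / 15
COD = 22.3 x 0.13 x 8000 / 15
COD = 1546.1 mg/L


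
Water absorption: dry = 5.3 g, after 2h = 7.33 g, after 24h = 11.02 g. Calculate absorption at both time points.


2h absorption = 38.3%
24h absorption = 107.9%


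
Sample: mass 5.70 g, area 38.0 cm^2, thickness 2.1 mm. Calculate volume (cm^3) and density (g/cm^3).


Volume = 7.980 cm^3
Density = 0.714 g/cm^3


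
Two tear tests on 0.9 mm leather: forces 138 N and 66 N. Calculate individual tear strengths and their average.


Tear 1 = 153.3 N/mm
Tear 2 = 73.3 N/mm
Average = 113.3 N/mm

Tear 1 = 138 / 0.9 = 153.3 N/mm
Tear 2 = 66 / 0.9 = 73.3 N/mm
Average = (153.3 + 73.3) / 2 = 113.3 N/mm


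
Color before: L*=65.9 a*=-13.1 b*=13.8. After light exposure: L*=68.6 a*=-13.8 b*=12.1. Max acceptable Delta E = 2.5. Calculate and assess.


Delta E = 3.27
Passes: No

dL = 2.7, da = -0.7, db = -1.7
dE = sqrt((2.7)^2 + (-0.7)^2 + (-1.7)^2) = 3.27
Max = 2.5
Passes: No


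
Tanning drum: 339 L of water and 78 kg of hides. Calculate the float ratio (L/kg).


Float ratio = water / hide weight
Ratio = 339 / 78 = 4.3


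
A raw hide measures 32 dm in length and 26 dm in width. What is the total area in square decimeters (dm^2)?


832 dm^2

Area = length x width
Area = 32 x 26 = 832 dm^2


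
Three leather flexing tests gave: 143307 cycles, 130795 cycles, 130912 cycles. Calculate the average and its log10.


Average = (143307 + 130795 + 130912) / 3 = 135005 cycles
log10(135005) = 5.13


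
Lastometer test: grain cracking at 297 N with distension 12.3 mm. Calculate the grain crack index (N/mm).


24.1 N/mm


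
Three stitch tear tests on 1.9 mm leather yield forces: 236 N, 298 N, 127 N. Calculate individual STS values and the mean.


STS1 = 236 / 1.9 = 124.2 N/mm
STS2 = 298 / 1.9 = 156.8 N/mm
STS3 = 127 / 1.9 = 66.8 N/mm
Mean = (124.2 + 156.8 + 66.8) / 3 = 115.9 N/mm


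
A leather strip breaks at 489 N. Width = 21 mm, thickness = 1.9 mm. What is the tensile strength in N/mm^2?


Cross-sectional area = 21 x 1.9 = 39.9 mm^2
Tensile strength = 489 / 39.9 = 12.26 N/mm^2


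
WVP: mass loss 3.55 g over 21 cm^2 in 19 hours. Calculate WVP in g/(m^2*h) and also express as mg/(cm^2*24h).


WVP = 3.55 / (21 x 19) x 10000 = 88.97 g/(m^2*h)
Mass loss in mg = 3.55 x 1000 = 3550 mg
Per cm^2 per 24h in mg: 3550 x 24 / (21 x 19) = 85200 / 399 = 213.53 mg/(cm^2*24h)


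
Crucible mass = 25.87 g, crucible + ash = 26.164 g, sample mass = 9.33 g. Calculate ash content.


Ash mass = 0.294 g
Ash content = 3.15%

Ash mass = 26.164 - 25.87 = 0.294 g
Ash% = 0.294 / 9.33 x 100 = 3.15%


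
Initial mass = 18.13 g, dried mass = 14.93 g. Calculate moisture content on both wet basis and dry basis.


Wet basis = 17.7%
Dry basis = 21.4%

Moisture lost = 18.13 - 14.93 = 3.20 g
Wet basis MC = 3.20 / 18.13 x 100 = 17.7%
Dry basis MC = 3.20 / 14.93 x 100 = 21.4%


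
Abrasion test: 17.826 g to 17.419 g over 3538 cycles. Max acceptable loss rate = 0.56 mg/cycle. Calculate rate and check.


Loss = 17.826 - 17.419 = 0.407 g
Rate = 0.407 g / 3538 cycles x 1000 = 0.115 mg/cycle
Max = 0.56 mg/cycle
Passes: Yes


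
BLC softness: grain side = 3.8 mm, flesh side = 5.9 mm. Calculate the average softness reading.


4.85 mm

Average = (3.8 + 5.9) / 2
Average = 4.85 mm


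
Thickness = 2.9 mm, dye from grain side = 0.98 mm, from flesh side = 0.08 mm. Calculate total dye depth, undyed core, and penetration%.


Total dyed = 1.06 mm
Undyed core = 1.84 mm
Penetration = 36.6%

Total dyed = 0.98 + 0.08 = 1.06 mm
Undyed core = 2.9 - 1.06 = 1.84 mm
Penetration = 1.06 / 2.9 x 100 = 36.6%


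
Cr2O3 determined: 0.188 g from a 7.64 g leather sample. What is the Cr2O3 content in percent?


Cr2O3% = 0.188 / 7.64 x 100
Cr2O3% = 2.46%


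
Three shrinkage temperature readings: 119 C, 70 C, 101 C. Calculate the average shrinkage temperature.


Average = (119 + 70 + 101) / 3
Average = 290 / 3 = 96.7 C


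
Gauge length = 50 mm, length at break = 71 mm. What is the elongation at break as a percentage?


Extension = 71 - 50 = 21 mm
Elongation = 21 / 50 x 100 = 42.0%


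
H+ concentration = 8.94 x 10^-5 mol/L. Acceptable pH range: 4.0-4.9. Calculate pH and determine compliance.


pH = -log10(8.94 x 10^-5) = 4.05
Range: 4.0 to 4.9
Compliant: Yes


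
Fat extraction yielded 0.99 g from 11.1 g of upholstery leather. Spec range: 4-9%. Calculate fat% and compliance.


Fat content = 8.9%
Compliant: Yes


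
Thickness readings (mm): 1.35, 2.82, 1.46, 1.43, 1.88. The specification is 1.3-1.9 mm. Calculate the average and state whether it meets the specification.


Average = 1.79 mm
Within specification: Yes

Sum = 8.94
Average = 8.94 / 5 = 1.79 mm
Specification range: 1.3 to 1.9 mm
Within spec: Yes


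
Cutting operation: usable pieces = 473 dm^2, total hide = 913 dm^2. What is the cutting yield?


Yield = usable / total x 100
Yield = 473 / 913 x 100 = 51.8%


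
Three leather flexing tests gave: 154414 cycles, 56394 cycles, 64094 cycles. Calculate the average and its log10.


Average = (154414 + 56394 + 64094) / 3 = 91634 cycles
log10(91634) = 4.96


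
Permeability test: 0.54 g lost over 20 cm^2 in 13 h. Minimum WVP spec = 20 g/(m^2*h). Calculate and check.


WVP = 20.77 g/(m^2*h)
Meets specification: Yes

WVP = 0.54 / (20 x 13) x 10000 = 20.77 g/(m^2*h)
Minimum: 20 g/(m^2*h)
Meets spec: Yes


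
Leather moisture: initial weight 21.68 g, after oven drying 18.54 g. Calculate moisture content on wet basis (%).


Moisture = 21.68 - 18.54 = 3.14 g
MC = 3.14 / 21.68 x 100 = 14.5%


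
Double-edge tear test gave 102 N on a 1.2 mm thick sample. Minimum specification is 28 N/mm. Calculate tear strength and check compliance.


Tear strength = 102 / 1.2 = 85.0 N/mm
Required minimum = 28 N/mm
Compliant: Yes


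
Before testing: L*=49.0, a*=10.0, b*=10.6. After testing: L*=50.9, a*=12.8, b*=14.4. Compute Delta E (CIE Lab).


dL = 50.9 - 49.0 = 1.9
da = 12.8 - 10.0 = 2.8
db = 14.4 - 10.6 = 3.8
dE = sqrt((1.9)^2 + (2.8)^2 + (3.8)^2) = 5.09


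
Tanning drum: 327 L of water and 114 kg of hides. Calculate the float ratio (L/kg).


2.9


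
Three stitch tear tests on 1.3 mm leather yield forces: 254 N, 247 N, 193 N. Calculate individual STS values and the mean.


STS1 = 254 / 1.3 = 195.4 N/mm
STS2 = 247 / 1.3 = 190.0 N/mm
STS3 = 193 / 1.3 = 148.5 N/mm
Mean = (195.4 + 190.0 + 148.5) / 3 = 178.0 N/mm


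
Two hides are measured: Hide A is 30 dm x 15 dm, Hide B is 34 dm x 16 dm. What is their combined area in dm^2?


Hide A area = 30 x 15 = 450 dm^2
Hide B area = 34 x 16 = 544 dm^2
Total = 450 + 544 = 994 dm^2


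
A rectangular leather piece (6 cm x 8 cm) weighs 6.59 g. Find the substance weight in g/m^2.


Area = 6 x 8 = 48 cm^2
SW = 6.59 / 48 x 10000 = 1372.9 g/m^2


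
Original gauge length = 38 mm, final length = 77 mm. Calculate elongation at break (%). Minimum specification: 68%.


Extension = 77 - 38 = 39 mm
Elongation = 39 / 38 x 100 = 102.6%
Minimum required: 68%
Meets specification: Yes


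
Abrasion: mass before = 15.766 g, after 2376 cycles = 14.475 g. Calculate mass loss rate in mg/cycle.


Mass loss = 15.766 - 14.475 = 1.291 g
Rate = 1.291 / 2376 x 1000 = 0.543 mg/cycle


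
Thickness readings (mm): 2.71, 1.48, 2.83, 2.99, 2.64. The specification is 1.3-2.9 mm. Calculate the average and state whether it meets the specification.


Average = 2.53 mm
Within specification: Yes


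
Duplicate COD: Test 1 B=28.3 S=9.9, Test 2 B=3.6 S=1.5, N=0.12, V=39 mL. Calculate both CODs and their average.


COD1 = 452.9 mg/L
COD2 = 51.7 mg/L
Average = 252.3 mg/L

COD1 = (28.3 - 9.9) x 0.12 x 8000 / 39 = 452.9 mg/L
COD2 = (3.6 - 1.5) x 0.12 x 8000 / 39 = 51.7 mg/L
Average = (452.9 + 51.7) / 2 = 252.3 mg/L


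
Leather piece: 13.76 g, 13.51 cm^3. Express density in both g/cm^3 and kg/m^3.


Density = 13.76 / 13.51 = 1.019 g/cm^3
Convert: 1.019 x 1000 = 1019 kg/m^3


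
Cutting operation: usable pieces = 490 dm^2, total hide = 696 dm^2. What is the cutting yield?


Yield = usable / total x 100
Yield = 490 / 696 x 100 = 70.4%


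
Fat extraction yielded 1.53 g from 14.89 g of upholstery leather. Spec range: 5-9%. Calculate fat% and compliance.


Fat% = 1.53 / 14.89 x 100 = 10.3%
Spec range: 5-9%
Compliant: No


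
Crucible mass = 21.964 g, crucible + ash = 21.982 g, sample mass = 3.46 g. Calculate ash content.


Ash mass = 21.982 - 21.964 = 0.018 g
Ash% = 0.018 / 3.46 x 100 = 0.52%


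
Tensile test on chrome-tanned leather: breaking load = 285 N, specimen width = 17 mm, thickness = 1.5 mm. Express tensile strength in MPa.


11.18 MPa


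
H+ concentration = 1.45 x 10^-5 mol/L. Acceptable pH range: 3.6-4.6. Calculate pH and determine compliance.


pH = -log10(1.45 x 10^-5) = 4.84
Range: 3.6 to 4.6
Compliant: No


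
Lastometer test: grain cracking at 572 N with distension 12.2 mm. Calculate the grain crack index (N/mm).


46.9 N/mm

Grain crack index = force / distension
Index = 572 / 12.2 = 46.9 N/mm


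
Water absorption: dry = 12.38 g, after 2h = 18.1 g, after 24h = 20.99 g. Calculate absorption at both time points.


2h absorption = 46.2%
24h absorption = 69.5%

WA (2h) = (18.1 - 12.38) / 12.38 x 100 = 46.2%
WA (24h) = (20.99 - 12.38) / 12.38 x 100 = 69.5%


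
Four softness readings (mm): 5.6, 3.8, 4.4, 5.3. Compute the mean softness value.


4.78 mm

Sum = 5.6 + 3.8 + 4.4 + 5.3
Mean = 19.1 / 4 = 4.78 mm


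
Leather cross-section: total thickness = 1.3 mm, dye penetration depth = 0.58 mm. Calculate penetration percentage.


Penetration% = 0.58 / 1.3 x 100
Penetration = 44.6%


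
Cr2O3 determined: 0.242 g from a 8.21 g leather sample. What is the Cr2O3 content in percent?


Cr2O3% = 0.242 / 8.21 x 100
Cr2O3% = 2.95%


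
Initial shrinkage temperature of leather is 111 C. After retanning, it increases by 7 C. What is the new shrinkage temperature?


New Ts = 111 + 7 = 118 C


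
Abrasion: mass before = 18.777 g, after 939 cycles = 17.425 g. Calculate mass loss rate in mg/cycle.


1.440 mg/cycle


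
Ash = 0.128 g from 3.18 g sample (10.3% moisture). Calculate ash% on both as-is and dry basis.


As-is ash% = 0.128 / 3.18 x 100 = 4.03%
Dry mass = 3.18 x (100 - 10.3) / 100 = 2.85246 g
Dry-basis ash% = 0.128 / 2.85246 x 100 = 4.49%


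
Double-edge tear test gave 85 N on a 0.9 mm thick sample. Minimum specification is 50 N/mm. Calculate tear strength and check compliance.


Tear strength = 85 / 0.9 = 94.4 N/mm
Required minimum = 50 N/mm
Compliant: Yes


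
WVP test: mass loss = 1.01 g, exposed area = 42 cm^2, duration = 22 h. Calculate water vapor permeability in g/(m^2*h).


10.93 g/(m^2*h)

WVP = mass_loss / (area x time) x 10000
WVP = 1.01 / (42 x 22) x 10000
WVP = 1.01 / 924 x 10000 = 10.93 g/(m^2*h)


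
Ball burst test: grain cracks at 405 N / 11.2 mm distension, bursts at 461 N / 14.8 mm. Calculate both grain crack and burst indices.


Crack index = 405 / 11.2 = 36.2 N/mm
Burst index = 461 / 14.8 = 31.1 N/mm


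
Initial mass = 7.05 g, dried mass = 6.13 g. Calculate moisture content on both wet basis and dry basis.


Moisture lost = 7.05 - 6.13 = 0.92 g
Wet basis MC = 0.92 / 7.05 x 100 = 13.0%
Dry basis MC = 0.92 / 6.13 x 100 = 15.0%


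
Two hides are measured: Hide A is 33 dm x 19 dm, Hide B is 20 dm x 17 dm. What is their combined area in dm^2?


Hide A area = 33 x 19 = 627 dm^2
Hide B area = 20 x 17 = 340 dm^2
Total = 627 + 340 = 967 dm^2


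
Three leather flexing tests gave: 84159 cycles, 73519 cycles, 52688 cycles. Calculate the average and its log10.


Average = 70122 cycles
log10 = 4.85


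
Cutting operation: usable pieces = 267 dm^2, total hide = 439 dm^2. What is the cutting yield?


60.8%

Yield = usable / total x 100
Yield = 267 / 439 x 100 = 60.8%


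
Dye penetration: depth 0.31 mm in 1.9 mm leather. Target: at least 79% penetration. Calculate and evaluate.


Penetration = 0.31 / 1.9 x 100 = 16.3%
Target: 79%
Meets target: No


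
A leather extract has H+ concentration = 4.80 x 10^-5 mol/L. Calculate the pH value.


pH = -log10[H+]
pH = -log10(4.80 x 10^-5) = 4.32


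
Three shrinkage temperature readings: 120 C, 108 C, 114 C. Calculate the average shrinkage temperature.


Average = (120 + 108 + 114) / 3
Average = 342 / 3 = 114.0 C


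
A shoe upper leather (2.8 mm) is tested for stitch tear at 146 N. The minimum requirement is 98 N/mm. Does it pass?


STS = 52.1 N/mm
Passes: No

STS = 146 / 2.8 = 52.1 N/mm
Minimum required: 98 N/mm
Passes: No


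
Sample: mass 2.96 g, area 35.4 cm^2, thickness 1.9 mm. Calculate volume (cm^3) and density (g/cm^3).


Volume = 6.726 cm^3
Density = 0.440 g/cm^3

Thickness in cm = 1.9 / 10 = 0.19 cm
Volume = 35.4 x 0.19 = 6.726 cm^3
Density = 2.96 / 6.726 = 0.440 g/cm^3


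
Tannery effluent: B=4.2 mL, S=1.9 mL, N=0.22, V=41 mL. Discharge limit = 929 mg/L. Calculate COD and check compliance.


COD = 98.7 mg/L
Compliant: Yes


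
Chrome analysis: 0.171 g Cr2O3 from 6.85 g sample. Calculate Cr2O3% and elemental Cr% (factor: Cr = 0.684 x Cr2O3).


Cr2O3% = 0.171 / 6.85 x 100 = 2.50%
Cr% = 2.50 x 0.684 = 1.71%


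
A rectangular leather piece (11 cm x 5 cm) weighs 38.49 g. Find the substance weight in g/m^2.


6998.2 g/m^2

Area = 11 x 5 = 55 cm^2
SW = 38.49 / 55 x 10000 = 6998.2 g/m^2


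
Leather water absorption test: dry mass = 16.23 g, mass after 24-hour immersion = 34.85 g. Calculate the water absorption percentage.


114.7%


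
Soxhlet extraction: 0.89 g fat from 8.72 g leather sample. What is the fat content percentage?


Fat content = 0.89 / 8.72 x 100
Fat = 10.2%


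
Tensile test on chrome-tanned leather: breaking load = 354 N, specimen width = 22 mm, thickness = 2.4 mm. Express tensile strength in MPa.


Cross-section = 22 x 2.4 = 52.8 mm^2
TS = 354 / 52.8 = 6.70 MPa
(1 N/mm^2 = 1 MPa)


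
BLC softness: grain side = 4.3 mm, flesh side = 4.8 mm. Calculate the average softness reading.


4.55 mm

Average = (4.3 + 4.8) / 2
Average = 4.55 mm


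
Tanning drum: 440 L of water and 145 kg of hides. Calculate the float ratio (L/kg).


Float ratio = water / hide weight
Ratio = 440 / 145 = 3.0


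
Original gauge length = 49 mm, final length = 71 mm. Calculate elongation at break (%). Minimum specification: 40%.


Elongation = 44.9%
Meets spec: Yes

Extension = 71 - 49 = 22 mm
Elongation = 22 / 49 x 100 = 44.9%
Minimum required: 40%
Meets specification: Yes


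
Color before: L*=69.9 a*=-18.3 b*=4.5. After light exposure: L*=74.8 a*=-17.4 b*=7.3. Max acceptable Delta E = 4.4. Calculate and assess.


Delta E = 5.71
Passes: No


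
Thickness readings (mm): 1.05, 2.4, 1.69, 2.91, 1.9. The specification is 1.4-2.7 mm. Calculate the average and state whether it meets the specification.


Sum = 9.95
Average = 9.95 / 5 = 1.99 mm
Specification range: 1.4 to 2.7 mm
Within spec: Yes


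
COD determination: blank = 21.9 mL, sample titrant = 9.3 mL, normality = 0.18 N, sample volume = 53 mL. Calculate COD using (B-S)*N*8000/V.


COD = (21.9 - 9.3) x 0.18 x 8000 / 53
COD = 12.6 x 0.18 x 8000 / 53
COD = 342.3 mg/L


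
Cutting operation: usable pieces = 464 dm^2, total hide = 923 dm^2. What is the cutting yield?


Yield = usable / total x 100
Yield = 464 / 923 x 100 = 50.3%


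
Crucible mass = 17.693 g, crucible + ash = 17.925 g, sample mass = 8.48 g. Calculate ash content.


Ash mass = 17.925 - 17.693 = 0.232 g
Ash% = 0.232 / 8.48 x 100 = 2.74%


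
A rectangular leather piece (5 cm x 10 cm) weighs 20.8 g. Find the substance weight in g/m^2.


4160.0 g/m^2

Area = 5 x 10 = 50 cm^2
SW = 20.8 / 50 x 10000 = 4160.0 g/m^2


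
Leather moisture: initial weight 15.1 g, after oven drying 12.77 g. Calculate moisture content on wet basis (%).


15.4%

Moisture = 15.1 - 12.77 = 2.33 g
MC = 2.33 / 15.1 x 100 = 15.4%


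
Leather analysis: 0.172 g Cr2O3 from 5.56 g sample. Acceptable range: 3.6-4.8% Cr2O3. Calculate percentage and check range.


Cr2O3 = 3.09%
Within range: No

Cr2O3% = 0.172 / 5.56 x 100 = 3.09%
Acceptable range: 3.6 to 4.8%
Within range: No


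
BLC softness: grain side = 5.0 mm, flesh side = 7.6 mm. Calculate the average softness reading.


Average = (5.0 + 7.6) / 2
Average = 6.30 mm


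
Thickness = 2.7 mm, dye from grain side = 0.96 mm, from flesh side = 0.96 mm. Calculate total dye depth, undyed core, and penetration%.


Total dyed = 0.96 + 0.96 = 1.92 mm
Undyed core = 2.7 - 1.92 = 0.78 mm
Penetration = 1.92 / 2.7 x 100 = 71.1%


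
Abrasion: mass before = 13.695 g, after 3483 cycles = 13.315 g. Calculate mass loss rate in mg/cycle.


Mass loss = 13.695 - 13.315 = 0.380 g
Rate = 0.380 / 3483 x 1000 = 0.109 mg/cycle


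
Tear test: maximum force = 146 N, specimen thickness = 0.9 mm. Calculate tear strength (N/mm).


162.2 N/mm

Tear strength = force / thickness
Tear = 146 / 0.9 = 162.2 N/mm


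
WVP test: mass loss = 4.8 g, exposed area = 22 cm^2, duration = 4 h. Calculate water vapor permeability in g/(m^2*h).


545.45 g/(m^2*h)


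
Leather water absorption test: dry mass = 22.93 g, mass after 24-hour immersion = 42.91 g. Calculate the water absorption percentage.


Water absorbed = 42.91 - 22.93 = 19.98 g
WA% = 19.98 / 22.93 x 100 = 87.1%


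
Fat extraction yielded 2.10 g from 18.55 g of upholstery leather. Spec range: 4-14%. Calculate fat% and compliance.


Fat% = 2.10 / 18.55 x 100 = 11.3%
Spec range: 4-14%
Compliant: Yes


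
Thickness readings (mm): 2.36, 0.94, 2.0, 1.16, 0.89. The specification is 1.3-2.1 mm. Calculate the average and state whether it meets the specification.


Sum = 7.35
Average = 7.35 / 5 = 1.47 mm
Specification range: 1.3 to 2.1 mm
Within spec: Yes


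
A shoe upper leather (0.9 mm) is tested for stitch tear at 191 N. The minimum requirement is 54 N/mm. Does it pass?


STS = 191 / 0.9 = 212.2 N/mm
Minimum required: 54 N/mm
Passes: Yes


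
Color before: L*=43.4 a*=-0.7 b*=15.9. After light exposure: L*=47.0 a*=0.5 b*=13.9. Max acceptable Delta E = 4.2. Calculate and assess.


dL = 3.6, da = 1.2, db = -2.0
dE = sqrt((3.6)^2 + (1.2)^2 + (-2.0)^2) = 4.29
Max = 4.2
Passes: No


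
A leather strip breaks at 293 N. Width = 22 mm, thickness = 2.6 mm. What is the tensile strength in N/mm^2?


5.12 N/mm^2


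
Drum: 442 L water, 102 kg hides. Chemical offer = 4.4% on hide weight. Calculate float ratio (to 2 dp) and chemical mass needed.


Float ratio = 442 / 102 = 4.33
Chemical = 102 x 4.4 / 100 = 4.488 kg


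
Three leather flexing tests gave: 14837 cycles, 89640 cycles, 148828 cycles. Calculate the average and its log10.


Average = 84435 cycles
log10 = 4.93


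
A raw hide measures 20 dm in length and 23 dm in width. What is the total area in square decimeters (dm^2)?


Area = length x width
Area = 20 x 23 = 460 dm^2


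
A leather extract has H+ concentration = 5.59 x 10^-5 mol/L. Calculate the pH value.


pH = 4.25

pH = -log10[H+]
pH = -log10(5.59 x 10^-5) = 4.25


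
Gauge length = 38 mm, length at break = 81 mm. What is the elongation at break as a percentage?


113.2%


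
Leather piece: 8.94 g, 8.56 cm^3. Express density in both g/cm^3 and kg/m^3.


1.044 g/cm^3
1044 kg/m^3

Density = 8.94 / 8.56 = 1.044 g/cm^3
Convert: 1.044 x 1000 = 1044 kg/m^3


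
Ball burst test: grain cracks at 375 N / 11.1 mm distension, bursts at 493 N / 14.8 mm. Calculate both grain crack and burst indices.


Crack index = 375 / 11.1 = 33.8 N/mm
Burst index = 493 / 14.8 = 33.3 N/mm


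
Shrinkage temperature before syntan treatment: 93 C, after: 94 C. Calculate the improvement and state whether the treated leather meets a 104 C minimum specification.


Improvement = 94 - 93 = 1 C
Spec check: 94 C >= 104 C? No


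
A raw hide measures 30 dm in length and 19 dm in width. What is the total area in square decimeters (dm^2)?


Area = length x width
Area = 30 x 19 = 570 dm^2


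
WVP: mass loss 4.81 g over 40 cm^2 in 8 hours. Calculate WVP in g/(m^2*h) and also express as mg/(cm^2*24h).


WVP = 4.81 / (40 x 8) x 10000 = 150.31 g/(m^2*h)
Mass loss in mg = 4.81 x 1000 = 4810 mg
Per cm^2 per 24h in mg: 4810 x 24 / (40 x 8) = 115440 / 320 = 360.75 mg/(cm^2*24h)


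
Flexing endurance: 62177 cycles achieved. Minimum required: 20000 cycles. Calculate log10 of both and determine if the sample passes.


log10(62177) = 4.79
log10(20000) = 4.30
Passes: Yes


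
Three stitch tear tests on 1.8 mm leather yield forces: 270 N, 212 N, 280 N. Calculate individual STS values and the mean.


STS1 = 150.0 N/mm
STS2 = 117.8 N/mm
STS3 = 155.6 N/mm
Mean = 141.1 N/mm

STS1 = 270 / 1.8 = 150.0 N/mm
STS2 = 212 / 1.8 = 117.8 N/mm
STS3 = 280 / 1.8 = 155.6 N/mm
Mean = (150.0 + 117.8 + 155.6) / 3 = 141.1 N/mm


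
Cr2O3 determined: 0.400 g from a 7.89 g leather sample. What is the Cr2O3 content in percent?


Cr2O3% = 0.400 / 7.89 x 100
Cr2O3% = 5.07%


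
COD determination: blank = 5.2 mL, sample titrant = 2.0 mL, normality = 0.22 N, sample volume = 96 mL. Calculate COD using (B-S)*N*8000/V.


COD = (5.2 - 2.0) x 0.22 x 8000 / 96
COD = 3.2 x 0.22 x 8000 / 96
COD = 58.7 mg/L


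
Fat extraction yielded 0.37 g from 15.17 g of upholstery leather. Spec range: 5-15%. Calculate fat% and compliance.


Fat content = 2.4%
Compliant: No

Fat% = 0.37 / 15.17 x 100 = 2.4%
Spec range: 5-15%
Compliant: No


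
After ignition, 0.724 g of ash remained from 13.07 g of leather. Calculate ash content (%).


5.54%


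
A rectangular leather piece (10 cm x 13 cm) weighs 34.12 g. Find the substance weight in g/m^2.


2624.6 g/m^2

Area = 10 x 13 = 130 cm^2
SW = 34.12 / 130 x 10000 = 2624.6 g/m^2


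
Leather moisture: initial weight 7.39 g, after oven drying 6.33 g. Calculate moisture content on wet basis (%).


14.3%

Moisture = 7.39 - 6.33 = 1.06 g
MC = 1.06 / 7.39 x 100 = 14.3%


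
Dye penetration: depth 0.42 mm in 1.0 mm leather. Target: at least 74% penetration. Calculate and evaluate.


Penetration = 42.0%
Meets target: No


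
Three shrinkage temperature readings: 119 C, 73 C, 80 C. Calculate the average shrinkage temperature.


90.7 C


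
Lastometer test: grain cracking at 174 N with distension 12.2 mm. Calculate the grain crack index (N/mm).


14.3 N/mm


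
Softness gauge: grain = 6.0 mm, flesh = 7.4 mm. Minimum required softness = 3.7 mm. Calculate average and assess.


Average = (6.0 + 7.4) / 2 = 6.70 mm
Minimum = 3.7 mm
Meets requirement: Yes


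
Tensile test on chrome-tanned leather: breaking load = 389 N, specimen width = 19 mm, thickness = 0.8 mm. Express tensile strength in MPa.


Cross-section = 19 x 0.8 = 15.2 mm^2
TS = 389 / 15.2 = 25.59 MPa
(1 N/mm^2 = 1 MPa)


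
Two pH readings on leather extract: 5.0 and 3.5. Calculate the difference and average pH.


Difference = 1.5
Average pH = 4.25


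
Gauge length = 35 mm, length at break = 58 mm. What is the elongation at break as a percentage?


65.7%


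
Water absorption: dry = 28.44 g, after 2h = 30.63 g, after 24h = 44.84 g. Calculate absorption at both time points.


2h absorption = 7.7%
24h absorption = 57.7%


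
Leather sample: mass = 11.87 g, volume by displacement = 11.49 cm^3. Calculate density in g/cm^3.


Density = mass / volume
Density = 11.87 / 11.49 = 1.033 g/cm^3


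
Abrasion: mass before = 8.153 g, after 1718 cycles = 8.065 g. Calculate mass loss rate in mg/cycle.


Mass loss = 8.153 - 8.065 = 0.088 g
Rate = 0.088 / 1718 x 1000 = 0.051 mg/cycle


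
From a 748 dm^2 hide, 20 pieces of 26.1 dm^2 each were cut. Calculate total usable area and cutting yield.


Total usable = 20 x 26.1 = 522.0 dm^2
Yield = 522.0 / 748 x 100 = 69.8%


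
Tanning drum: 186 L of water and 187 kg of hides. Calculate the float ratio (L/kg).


Float ratio = water / hide weight
Ratio = 186 / 187 = 1.0


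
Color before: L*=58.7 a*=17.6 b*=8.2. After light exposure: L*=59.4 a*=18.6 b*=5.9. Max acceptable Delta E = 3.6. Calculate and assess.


dL = 0.7, da = 1.0, db = -2.3
dE = sqrt((0.7)^2 + (1.0)^2 + (-2.3)^2) = 2.60
Max = 3.6
Passes: Yes


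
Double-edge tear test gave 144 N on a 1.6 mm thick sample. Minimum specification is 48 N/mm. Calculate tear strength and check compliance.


Tear strength = 144 / 1.6 = 90.0 N/mm
Required minimum = 48 N/mm
Compliant: Yes


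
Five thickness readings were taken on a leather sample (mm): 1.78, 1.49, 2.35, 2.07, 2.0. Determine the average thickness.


1.94 mm


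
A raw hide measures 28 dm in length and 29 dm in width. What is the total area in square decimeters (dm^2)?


812 dm^2

Area = length x width
Area = 28 x 29 = 812 dm^2


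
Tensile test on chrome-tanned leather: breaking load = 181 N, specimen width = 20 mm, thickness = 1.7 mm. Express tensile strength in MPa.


5.32 MPa


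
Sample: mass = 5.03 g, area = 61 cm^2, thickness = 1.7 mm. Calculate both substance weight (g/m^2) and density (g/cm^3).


Substance weight = 824.6 g/m^2
Density = 0.485 g/cm^3

SW = 5.03 / 61 x 10000 = 824.6 g/m^2
Volume = 61 x 1.7 / 10 = 10.37 cm^3
Density = 5.03 / 10.37 = 0.485 g/cm^3


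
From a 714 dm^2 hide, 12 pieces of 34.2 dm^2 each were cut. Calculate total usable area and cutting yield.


Total usable = 12 x 34.2 = 410.4 dm^2
Yield = 410.4 / 714 x 100 = 57.5%


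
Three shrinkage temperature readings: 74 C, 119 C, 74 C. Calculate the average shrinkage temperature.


Average = (74 + 119 + 74) / 3
Average = 267 / 3 = 89.0 C


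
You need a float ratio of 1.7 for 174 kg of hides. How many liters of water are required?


295.8 L


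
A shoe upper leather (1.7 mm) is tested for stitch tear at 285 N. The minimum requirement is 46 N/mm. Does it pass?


STS = 167.6 N/mm
Passes: Yes

STS = 285 / 1.7 = 167.6 N/mm
Minimum required: 46 N/mm
Passes: Yes


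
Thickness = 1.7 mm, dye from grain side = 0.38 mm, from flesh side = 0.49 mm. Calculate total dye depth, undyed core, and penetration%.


Total dyed = 0.87 mm
Undyed core = 0.83 mm
Penetration = 51.2%


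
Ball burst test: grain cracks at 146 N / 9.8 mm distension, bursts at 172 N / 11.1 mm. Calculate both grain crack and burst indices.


Crack index = 146 / 9.8 = 14.9 N/mm
Burst index = 172 / 11.1 = 15.5 N/mm


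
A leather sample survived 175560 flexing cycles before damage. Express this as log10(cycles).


5.24


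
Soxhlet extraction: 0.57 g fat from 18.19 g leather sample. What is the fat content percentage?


3.1%


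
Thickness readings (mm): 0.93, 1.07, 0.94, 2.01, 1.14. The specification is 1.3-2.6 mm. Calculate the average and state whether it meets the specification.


Average = 1.22 mm
Within specification: No


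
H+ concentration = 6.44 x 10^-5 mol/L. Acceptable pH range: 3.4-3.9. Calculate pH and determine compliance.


pH = -log10(6.44 x 10^-5) = 4.19
Range: 3.4 to 3.9
Compliant: No


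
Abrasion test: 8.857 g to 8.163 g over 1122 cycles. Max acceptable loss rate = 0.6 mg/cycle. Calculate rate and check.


Loss = 8.857 - 8.163 = 0.694 g
Rate = 0.694 g / 1122 cycles x 1000 = 0.619 mg/cycle
Max = 0.6 mg/cycle
Passes: No


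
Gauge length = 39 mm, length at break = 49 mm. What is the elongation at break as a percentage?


Extension = 49 - 39 = 10 mm
Elongation = 10 / 39 x 100 = 25.6%


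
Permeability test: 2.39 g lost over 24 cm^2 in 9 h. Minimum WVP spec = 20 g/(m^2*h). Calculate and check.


WVP = 110.65 g/(m^2*h)
Meets specification: Yes

WVP = 2.39 / (24 x 9) x 10000 = 110.65 g/(m^2*h)
Minimum: 20 g/(m^2*h)
Meets spec: Yes


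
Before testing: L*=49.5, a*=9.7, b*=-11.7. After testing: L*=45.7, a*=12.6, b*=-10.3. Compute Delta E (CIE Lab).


dL = 45.7 - 49.5 = -3.8
da = 12.6 - 9.7 = 2.9
db = -10.3 - (-11.7) = 1.4
dE = sqrt((-3.8)^2 + (2.9)^2 + (1.4)^2) = 4.98


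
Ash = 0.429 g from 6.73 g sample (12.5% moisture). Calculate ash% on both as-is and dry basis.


As-is ash% = 0.429 / 6.73 x 100 = 6.37%
Dry mass = 6.73 x (100 - 12.5) / 100 = 5.88875 g
Dry-basis ash% = 0.429 / 5.88875 x 100 = 7.29%


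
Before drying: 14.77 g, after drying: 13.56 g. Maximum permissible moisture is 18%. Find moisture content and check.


Moisture content = 8.2%
Acceptable: Yes


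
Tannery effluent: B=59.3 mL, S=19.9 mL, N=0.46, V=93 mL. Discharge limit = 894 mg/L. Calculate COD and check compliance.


COD = (59.3 - 19.9) x 0.46 x 8000 / 93 = 1559.1 mg/L
Limit: 894 mg/L
Compliant: No


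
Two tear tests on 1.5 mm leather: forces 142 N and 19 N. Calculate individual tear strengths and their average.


Tear 1 = 94.7 N/mm
Tear 2 = 12.7 N/mm
Average = 53.7 N/mm


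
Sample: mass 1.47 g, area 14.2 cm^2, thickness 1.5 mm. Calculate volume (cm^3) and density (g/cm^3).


Volume = 2.130 cm^3
Density = 0.690 g/cm^3

Thickness in cm = 1.5 / 10 = 0.15 cm
Volume = 14.2 x 0.15 = 2.130 cm^3
Density = 1.47 / 2.130 = 0.690 g/cm^3


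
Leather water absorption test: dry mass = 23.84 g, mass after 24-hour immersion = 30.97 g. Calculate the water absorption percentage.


29.9%

Water absorbed = 30.97 - 23.84 = 7.13 g
WA% = 7.13 / 23.84 x 100 = 29.9%


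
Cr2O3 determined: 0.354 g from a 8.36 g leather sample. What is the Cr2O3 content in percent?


Cr2O3% = 0.354 / 8.36 x 100
Cr2O3% = 4.23%


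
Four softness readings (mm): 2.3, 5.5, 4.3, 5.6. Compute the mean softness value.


Sum = 2.3 + 5.5 + 4.3 + 5.6
Mean = 17.7 / 4 = 4.43 mm


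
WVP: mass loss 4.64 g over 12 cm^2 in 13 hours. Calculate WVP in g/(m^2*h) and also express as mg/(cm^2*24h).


WVP = 297.44 g/(m^2*h)
Daily rate = 713.85 mg/(cm^2*24h)


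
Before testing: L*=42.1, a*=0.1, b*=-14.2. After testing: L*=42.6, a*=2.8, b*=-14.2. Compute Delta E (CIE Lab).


Delta E = 2.75

dL = 42.6 - 42.1 = 0.5
da = 2.8 - 0.1 = 2.7
db = -14.2 - (-14.2) = 0.0
dE = sqrt((0.5)^2 + (2.7)^2 + (0.0)^2) = 2.75


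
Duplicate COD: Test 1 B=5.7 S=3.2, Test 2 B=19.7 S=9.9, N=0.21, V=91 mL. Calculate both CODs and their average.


COD1 = 46.2 mg/L
COD2 = 180.9 mg/L
Average = 113.6 mg/L

COD1 = (5.7 - 3.2) x 0.21 x 8000 / 91 = 46.2 mg/L
COD2 = (19.7 - 9.9) x 0.21 x 8000 / 91 = 180.9 mg/L
Average = (46.2 + 180.9) / 2 = 113.6 mg/L


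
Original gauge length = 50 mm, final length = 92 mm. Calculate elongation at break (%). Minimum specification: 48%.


Extension = 92 - 50 = 42 mm
Elongation = 42 / 50 x 100 = 84.0%
Minimum required: 48%
Meets specification: Yes


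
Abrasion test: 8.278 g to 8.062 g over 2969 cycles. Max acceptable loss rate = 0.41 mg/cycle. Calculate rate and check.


Rate = 0.073 mg/cycle
Passes: Yes

Loss = 8.278 - 8.062 = 0.216 g
Rate = 0.216 g / 2969 cycles x 1000 = 0.073 mg/cycle
Max = 0.41 mg/cycle
Passes: Yes


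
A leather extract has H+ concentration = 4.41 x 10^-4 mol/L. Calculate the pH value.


pH = -log10[H+]
pH = -log10(4.41 x 10^-4) = 3.36


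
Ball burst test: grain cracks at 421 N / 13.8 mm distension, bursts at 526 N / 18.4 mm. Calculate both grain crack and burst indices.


Crack index = 421 / 13.8 = 30.5 N/mm
Burst index = 526 / 18.4 = 28.6 N/mm


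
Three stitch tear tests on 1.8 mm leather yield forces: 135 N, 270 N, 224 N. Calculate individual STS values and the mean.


STS1 = 135 / 1.8 = 75.0 N/mm
STS2 = 270 / 1.8 = 150.0 N/mm
STS3 = 224 / 1.8 = 124.4 N/mm
Mean = (75.0 + 150.0 + 124.4) / 3 = 116.5 N/mm


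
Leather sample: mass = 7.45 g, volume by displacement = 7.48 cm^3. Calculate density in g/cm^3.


Density = mass / volume
Density = 7.45 / 7.48 = 0.996 g/cm^3


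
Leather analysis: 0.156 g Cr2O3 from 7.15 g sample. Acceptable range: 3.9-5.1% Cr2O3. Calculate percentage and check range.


Cr2O3 = 2.18%
Within range: No


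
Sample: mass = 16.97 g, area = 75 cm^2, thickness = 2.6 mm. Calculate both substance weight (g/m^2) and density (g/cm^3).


Substance weight = 2262.7 g/m^2
Density = 0.870 g/cm^3


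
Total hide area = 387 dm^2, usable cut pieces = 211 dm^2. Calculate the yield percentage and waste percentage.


Yield = 54.5%
Waste = 45.5%

Yield = 211 / 387 x 100 = 54.5%
Waste = 387 - 211 = 176 dm^2
Waste% = 100 - 54.5 = 45.5%


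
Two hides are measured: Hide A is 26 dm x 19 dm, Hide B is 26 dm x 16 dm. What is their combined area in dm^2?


Hide A area = 26 x 19 = 494 dm^2
Hide B area = 26 x 16 = 416 dm^2
Total = 494 + 416 = 910 dm^2


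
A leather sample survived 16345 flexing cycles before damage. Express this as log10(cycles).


log10(16345) = 4.21


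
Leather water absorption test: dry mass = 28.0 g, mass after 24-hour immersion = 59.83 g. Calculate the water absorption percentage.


113.7%


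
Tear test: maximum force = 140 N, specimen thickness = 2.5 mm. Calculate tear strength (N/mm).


Tear strength = force / thickness
Tear = 140 / 2.5 = 56.0 N/mm


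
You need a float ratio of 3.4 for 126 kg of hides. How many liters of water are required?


428.4 L

Water = hide weight x target ratio
Water = 126 x 3.4 = 428.4 L


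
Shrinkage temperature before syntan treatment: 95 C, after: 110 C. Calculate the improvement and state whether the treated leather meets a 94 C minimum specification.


Improvement = 110 - 95 = 15 C
Spec check: 110 C >= 94 C? Yes


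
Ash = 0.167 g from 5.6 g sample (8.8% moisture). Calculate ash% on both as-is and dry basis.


As-is ash = 2.98%
Dry-basis ash = 3.27%

As-is ash% = 0.167 / 5.6 x 100 = 2.98%
Dry mass = 5.6 x (100 - 8.8) / 100 = 5.1072 g
Dry-basis ash% = 0.167 / 5.1072 x 100 = 3.27%


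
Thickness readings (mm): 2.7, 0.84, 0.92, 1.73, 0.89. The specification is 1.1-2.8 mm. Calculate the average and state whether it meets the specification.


Average = 1.42 mm
Within specification: Yes

Sum = 7.08
Average = 7.08 / 5 = 1.42 mm
Specification range: 1.1 to 2.8 mm
Within spec: Yes


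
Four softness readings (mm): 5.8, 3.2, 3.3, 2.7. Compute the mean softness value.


3.75 mm


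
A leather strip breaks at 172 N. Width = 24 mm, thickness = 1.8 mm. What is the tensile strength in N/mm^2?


Cross-sectional area = 24 x 1.8 = 43.2 mm^2
Tensile strength = 172 / 43.2 = 3.98 N/mm^2


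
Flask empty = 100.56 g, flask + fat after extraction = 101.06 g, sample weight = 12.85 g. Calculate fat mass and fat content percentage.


Fat mass = 0.50 g
Fat content = 3.9%


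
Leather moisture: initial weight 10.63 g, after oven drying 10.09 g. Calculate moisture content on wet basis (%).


Moisture = 10.63 - 10.09 = 0.54 g
MC = 0.54 / 10.63 x 100 = 5.1%


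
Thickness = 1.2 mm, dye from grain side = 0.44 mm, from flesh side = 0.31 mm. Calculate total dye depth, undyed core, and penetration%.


Total dyed = 0.44 + 0.31 = 0.75 mm
Undyed core = 1.2 - 0.75 = 0.45 mm
Penetration = 0.75 / 1.2 x 100 = 62.5%


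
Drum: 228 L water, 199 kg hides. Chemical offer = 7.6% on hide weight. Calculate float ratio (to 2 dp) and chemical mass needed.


Float ratio = 228 / 199 = 1.15
Chemical = 199 x 7.6 / 100 = 15.124 kg


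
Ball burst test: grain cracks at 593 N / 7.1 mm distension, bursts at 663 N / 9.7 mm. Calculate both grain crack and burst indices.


Crack index = 83.5 N/mm
Burst index = 68.4 N/mm


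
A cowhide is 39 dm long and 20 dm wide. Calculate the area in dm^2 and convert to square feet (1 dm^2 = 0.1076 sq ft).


Area = 39 x 20 = 780 dm^2
Conversion: 780 x 0.1076 = 83.93 sq ft


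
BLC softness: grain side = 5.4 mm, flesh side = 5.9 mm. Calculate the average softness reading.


Average = (5.4 + 5.9) / 2
Average = 5.65 mm


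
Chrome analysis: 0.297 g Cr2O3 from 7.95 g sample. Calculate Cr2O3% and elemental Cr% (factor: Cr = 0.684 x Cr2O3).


Cr2O3% = 0.297 / 7.95 x 100 = 3.74%
Cr% = 3.74 x 0.684 = 2.56%


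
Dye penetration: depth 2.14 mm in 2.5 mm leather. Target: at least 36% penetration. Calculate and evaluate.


Penetration = 85.6%
Meets target: Yes

Penetration = 2.14 / 2.5 x 100 = 85.6%
Target: 36%
Meets target: Yes


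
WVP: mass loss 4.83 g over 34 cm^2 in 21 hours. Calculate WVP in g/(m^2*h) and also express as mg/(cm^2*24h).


WVP = 4.83 / (34 x 21) x 10000 = 67.65 g/(m^2*h)
Mass loss in mg = 4.83 x 1000 = 4830 mg
Per cm^2 per 24h in mg: 4830 x 24 / (34 x 21) = 115920 / 714 = 162.35 mg/(cm^2*24h)


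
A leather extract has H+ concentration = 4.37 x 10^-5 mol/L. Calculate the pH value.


pH = 4.36

pH = -log10[H+]
pH = -log10(4.37 x 10^-5) = 4.36


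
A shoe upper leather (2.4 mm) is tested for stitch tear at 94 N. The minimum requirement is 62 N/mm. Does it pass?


STS = 94 / 2.4 = 39.2 N/mm
Minimum required: 62 N/mm
Passes: No


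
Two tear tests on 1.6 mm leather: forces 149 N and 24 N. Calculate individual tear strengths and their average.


Tear 1 = 149 / 1.6 = 93.1 N/mm
Tear 2 = 24 / 1.6 = 15.0 N/mm
Average = (93.1 + 15.0) / 2 = 54.1 N/mm


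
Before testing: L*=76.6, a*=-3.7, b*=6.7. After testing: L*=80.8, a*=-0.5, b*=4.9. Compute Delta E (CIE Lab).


Delta E = 5.58

dL = 80.8 - 76.6 = 4.2
da = -0.5 - (-3.7) = 3.2
db = 4.9 - 6.7 = -1.8
dE = sqrt((4.2)^2 + (3.2)^2 + (-1.8)^2) = 5.58


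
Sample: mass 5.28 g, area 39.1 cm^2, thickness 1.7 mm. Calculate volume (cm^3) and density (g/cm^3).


Thickness in cm = 1.7 / 10 = 0.17 cm
Volume = 39.1 x 0.17 = 6.647 cm^3
Density = 5.28 / 6.647 = 0.794 g/cm^3


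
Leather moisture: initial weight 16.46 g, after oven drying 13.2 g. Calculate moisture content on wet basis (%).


Moisture = 16.46 - 13.2 = 3.26 g
MC = 3.26 / 16.46 x 100 = 19.8%


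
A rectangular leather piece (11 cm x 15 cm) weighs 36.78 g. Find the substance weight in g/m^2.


Area = 11 x 15 = 165 cm^2
SW = 36.78 / 165 x 10000 = 2229.1 g/m^2


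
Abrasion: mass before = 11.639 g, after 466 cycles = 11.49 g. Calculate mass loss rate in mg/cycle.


Mass loss = 11.639 - 11.49 = 0.149 g
Rate = 0.149 / 466 x 1000 = 0.320 mg/cycle


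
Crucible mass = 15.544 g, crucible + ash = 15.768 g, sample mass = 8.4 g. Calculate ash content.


Ash mass = 0.224 g
Ash content = 2.67%

Ash mass = 15.768 - 15.544 = 0.224 g
Ash% = 0.224 / 8.4 x 100 = 2.67%


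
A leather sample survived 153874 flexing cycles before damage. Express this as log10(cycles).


5.19


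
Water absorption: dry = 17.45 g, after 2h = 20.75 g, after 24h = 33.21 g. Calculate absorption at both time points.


2h absorption = 18.9%
24h absorption = 90.3%

WA (2h) = (20.75 - 17.45) / 17.45 x 100 = 18.9%
WA (24h) = (33.21 - 17.45) / 17.45 x 100 = 90.3%
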